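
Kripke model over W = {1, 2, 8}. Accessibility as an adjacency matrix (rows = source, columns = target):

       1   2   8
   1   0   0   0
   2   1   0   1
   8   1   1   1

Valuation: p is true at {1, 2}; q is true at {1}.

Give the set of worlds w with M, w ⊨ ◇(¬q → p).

{2, 8}

1: no successors, so ◇(¬q → p) fails. ✗
2: successors {1, 8}; ¬q → p there: 1:T, 8:F. ✓
8: successors {1, 2, 8}; ¬q → p there: 1:T, 2:T, 8:F. ✓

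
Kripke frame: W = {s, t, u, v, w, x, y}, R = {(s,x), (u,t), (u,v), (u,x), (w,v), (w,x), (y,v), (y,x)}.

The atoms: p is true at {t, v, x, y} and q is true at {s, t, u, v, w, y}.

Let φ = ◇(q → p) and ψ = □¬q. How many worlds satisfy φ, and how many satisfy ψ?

4 and 4

For ◇(q → p):
s: successors {x}; q → p there: x:T. ✓
t: no successors, so ◇(q → p) fails. ✗
u: successors {t, v, x}; q → p there: t:T, v:T, x:T. ✓
v: no successors, so ◇(q → p) fails. ✗
w: successors {v, x}; q → p there: v:T, x:T. ✓
x: no successors, so ◇(q → p) fails. ✗
y: successors {v, x}; q → p there: v:T, x:T. ✓
— 4 worlds.
For □¬q:
s: successors {x}; ¬q there: x:T. ✓
t: no successors, so □¬q holds vacuously. ✓
u: successors {t, v, x}; ¬q there: t:F, v:F, x:T. ✗
v: no successors, so □¬q holds vacuously. ✓
w: successors {v, x}; ¬q there: v:F, x:T. ✗
x: no successors, so □¬q holds vacuously. ✓
y: successors {v, x}; ¬q there: v:F, x:T. ✗
— 4 worlds.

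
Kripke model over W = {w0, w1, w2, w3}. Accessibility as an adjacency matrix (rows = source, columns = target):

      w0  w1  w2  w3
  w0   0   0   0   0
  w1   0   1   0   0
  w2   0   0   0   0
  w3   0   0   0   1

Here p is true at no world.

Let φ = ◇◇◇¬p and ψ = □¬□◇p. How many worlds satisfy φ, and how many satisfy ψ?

2 and 4

For ◇◇◇¬p:
w0: no successors, so ◇◇◇¬p fails. ✗
w1: successors {w1}; ◇◇¬p there: w1:T. ✓
w2: no successors, so ◇◇◇¬p fails. ✗
w3: successors {w3}; ◇◇¬p there: w3:T. ✓
— 2 worlds.
For □¬□◇p:
w0: no successors, so □¬□◇p holds vacuously. ✓
w1: successors {w1}; ¬□◇p there: w1:T. ✓
w2: no successors, so □¬□◇p holds vacuously. ✓
w3: successors {w3}; ¬□◇p there: w3:T. ✓
— 4 worlds.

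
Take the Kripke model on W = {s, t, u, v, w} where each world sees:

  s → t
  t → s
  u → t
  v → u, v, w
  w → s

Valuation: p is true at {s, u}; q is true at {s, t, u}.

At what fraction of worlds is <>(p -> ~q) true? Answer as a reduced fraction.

3/5

s: successors {t}; p -> ~q there: t:T. ✓
t: successors {s}; p -> ~q there: s:F. ✗
u: successors {t}; p -> ~q there: t:T. ✓
v: successors {u, v, w}; p -> ~q there: u:F, v:T, w:T. ✓
w: successors {s}; p -> ~q there: s:F. ✗
That's 3 of 5 worlds, so 3/5.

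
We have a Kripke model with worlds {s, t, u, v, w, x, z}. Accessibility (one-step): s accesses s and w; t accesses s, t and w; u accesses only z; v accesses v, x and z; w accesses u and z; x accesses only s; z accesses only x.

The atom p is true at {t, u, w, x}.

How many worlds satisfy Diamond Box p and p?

s: Diamond Box p is F, p is F. ✗
t: Diamond Box p is F, p is T. ✗
u: Diamond Box p is T, p is T. ✓
v: Diamond Box p is T, p is F. ✗
w: Diamond Box p is T, p is T. ✓
x: Diamond Box p is F, p is T. ✗
z: Diamond Box p is F, p is F. ✗
Satisfying worlds: {u, w}.

2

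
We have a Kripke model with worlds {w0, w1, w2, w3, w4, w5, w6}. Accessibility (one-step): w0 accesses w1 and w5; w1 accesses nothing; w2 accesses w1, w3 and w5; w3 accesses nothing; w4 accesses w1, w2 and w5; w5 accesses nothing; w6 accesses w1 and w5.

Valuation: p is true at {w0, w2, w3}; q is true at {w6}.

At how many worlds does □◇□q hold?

w0: successors {w1, w5}; ◇□q there: w1:F, w5:F. ✗
w1: no successors, so □◇□q holds vacuously. ✓
w2: successors {w1, w3, w5}; ◇□q there: w1:F, w3:F, w5:F. ✗
w3: no successors, so □◇□q holds vacuously. ✓
w4: successors {w1, w2, w5}; ◇□q there: w1:F, w2:T, w5:F. ✗
w5: no successors, so □◇□q holds vacuously. ✓
w6: successors {w1, w5}; ◇□q there: w1:F, w5:F. ✗
Satisfying worlds: {w1, w3, w5}.

3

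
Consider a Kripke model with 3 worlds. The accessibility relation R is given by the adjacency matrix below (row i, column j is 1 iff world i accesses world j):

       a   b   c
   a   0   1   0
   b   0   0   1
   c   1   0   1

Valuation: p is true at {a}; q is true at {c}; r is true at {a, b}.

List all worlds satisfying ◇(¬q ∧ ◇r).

a: successors {b}; ¬q ∧ ◇r there: b:F. ✗
b: successors {c}; ¬q ∧ ◇r there: c:F. ✗
c: successors {a, c}; ¬q ∧ ◇r there: a:T, c:F. ✓

{c}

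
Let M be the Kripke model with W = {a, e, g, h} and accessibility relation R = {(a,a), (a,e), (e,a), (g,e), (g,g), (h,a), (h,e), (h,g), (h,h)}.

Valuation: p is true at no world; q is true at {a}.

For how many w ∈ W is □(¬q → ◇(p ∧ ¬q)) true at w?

a: successors {a, e}; ¬q → ◇(p ∧ ¬q) there: a:T, e:F. ✗
e: successors {a}; ¬q → ◇(p ∧ ¬q) there: a:T. ✓
g: successors {e, g}; ¬q → ◇(p ∧ ¬q) there: e:F, g:F. ✗
h: successors {a, e, g, h}; ¬q → ◇(p ∧ ¬q) there: a:T, e:F, g:F, h:F. ✗
Satisfying worlds: {e}.

1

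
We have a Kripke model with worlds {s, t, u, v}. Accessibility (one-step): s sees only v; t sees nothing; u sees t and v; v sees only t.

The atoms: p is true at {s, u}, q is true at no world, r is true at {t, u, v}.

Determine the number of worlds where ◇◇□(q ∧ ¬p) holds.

s: successors {v}; ◇□(q ∧ ¬p) there: v:T. ✓
t: no successors, so ◇◇□(q ∧ ¬p) fails. ✗
u: successors {t, v}; ◇□(q ∧ ¬p) there: t:F, v:T. ✓
v: successors {t}; ◇□(q ∧ ¬p) there: t:F. ✗
Satisfying worlds: {s, u}.

2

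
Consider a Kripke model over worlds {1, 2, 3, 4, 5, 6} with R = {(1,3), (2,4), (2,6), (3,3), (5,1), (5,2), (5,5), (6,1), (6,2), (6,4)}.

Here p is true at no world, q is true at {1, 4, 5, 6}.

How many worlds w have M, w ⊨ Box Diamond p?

1

1: successors {3}; Diamond p there: 3:F. ✗
2: successors {4, 6}; Diamond p there: 4:F, 6:F. ✗
3: successors {3}; Diamond p there: 3:F. ✗
4: no successors, so Box Diamond p holds vacuously. ✓
5: successors {1, 2, 5}; Diamond p there: 1:F, 2:F, 5:F. ✗
6: successors {1, 2, 4}; Diamond p there: 1:F, 2:F, 4:F. ✗
Satisfying worlds: {4}.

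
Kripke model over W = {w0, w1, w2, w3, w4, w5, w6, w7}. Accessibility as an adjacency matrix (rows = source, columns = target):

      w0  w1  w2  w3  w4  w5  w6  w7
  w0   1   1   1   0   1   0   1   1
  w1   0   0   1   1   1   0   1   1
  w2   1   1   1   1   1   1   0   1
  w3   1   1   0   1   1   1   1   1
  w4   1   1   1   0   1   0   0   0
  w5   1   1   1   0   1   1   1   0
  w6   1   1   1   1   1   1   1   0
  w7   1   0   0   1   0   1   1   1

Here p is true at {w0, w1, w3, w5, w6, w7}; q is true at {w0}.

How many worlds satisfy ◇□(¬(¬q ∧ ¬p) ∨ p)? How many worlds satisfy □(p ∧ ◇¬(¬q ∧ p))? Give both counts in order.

5 and 1

For ◇□(¬(¬q ∧ ¬p) ∨ p):
w0: successors {w0, w1, w2, w4, w6, w7}; □(¬(¬q ∧ ¬p) ∨ p) there: w0:F, w1:F, w2:F, w4:F, w6:F, w7:T. ✓
w1: successors {w2, w3, w4, w6, w7}; □(¬(¬q ∧ ¬p) ∨ p) there: w2:F, w3:F, w4:F, w6:F, w7:T. ✓
w2: successors {w0, w1, w2, w3, w4, w5, w7}; □(¬(¬q ∧ ¬p) ∨ p) there: w0:F, w1:F, w2:F, w3:F, w4:F, w5:F, w7:T. ✓
w3: successors {w0, w1, w3, w4, w5, w6, w7}; □(¬(¬q ∧ ¬p) ∨ p) there: w0:F, w1:F, w3:F, w4:F, w5:F, w6:F, w7:T. ✓
w4: successors {w0, w1, w2, w4}; □(¬(¬q ∧ ¬p) ∨ p) there: w0:F, w1:F, w2:F, w4:F. ✗
w5: successors {w0, w1, w2, w4, w5, w6}; □(¬(¬q ∧ ¬p) ∨ p) there: w0:F, w1:F, w2:F, w4:F, w5:F, w6:F. ✗
w6: successors {w0, w1, w2, w3, w4, w5, w6}; □(¬(¬q ∧ ¬p) ∨ p) there: w0:F, w1:F, w2:F, w3:F, w4:F, w5:F, w6:F. ✗
w7: successors {w0, w3, w5, w6, w7}; □(¬(¬q ∧ ¬p) ∨ p) there: w0:F, w3:F, w5:F, w6:F, w7:T. ✓
— 5 worlds.
For □(p ∧ ◇¬(¬q ∧ p)):
w0: successors {w0, w1, w2, w4, w6, w7}; p ∧ ◇¬(¬q ∧ p) there: w0:T, w1:T, w2:F, w4:F, w6:T, w7:T. ✗
w1: successors {w2, w3, w4, w6, w7}; p ∧ ◇¬(¬q ∧ p) there: w2:F, w3:T, w4:F, w6:T, w7:T. ✗
w2: successors {w0, w1, w2, w3, w4, w5, w7}; p ∧ ◇¬(¬q ∧ p) there: w0:T, w1:T, w2:F, w3:T, w4:F, w5:T, w7:T. ✗
w3: successors {w0, w1, w3, w4, w5, w6, w7}; p ∧ ◇¬(¬q ∧ p) there: w0:T, w1:T, w3:T, w4:F, w5:T, w6:T, w7:T. ✗
w4: successors {w0, w1, w2, w4}; p ∧ ◇¬(¬q ∧ p) there: w0:T, w1:T, w2:F, w4:F. ✗
w5: successors {w0, w1, w2, w4, w5, w6}; p ∧ ◇¬(¬q ∧ p) there: w0:T, w1:T, w2:F, w4:F, w5:T, w6:T. ✗
w6: successors {w0, w1, w2, w3, w4, w5, w6}; p ∧ ◇¬(¬q ∧ p) there: w0:T, w1:T, w2:F, w3:T, w4:F, w5:T, w6:T. ✗
w7: successors {w0, w3, w5, w6, w7}; p ∧ ◇¬(¬q ∧ p) there: w0:T, w3:T, w5:T, w6:T, w7:T. ✓
— 1 world.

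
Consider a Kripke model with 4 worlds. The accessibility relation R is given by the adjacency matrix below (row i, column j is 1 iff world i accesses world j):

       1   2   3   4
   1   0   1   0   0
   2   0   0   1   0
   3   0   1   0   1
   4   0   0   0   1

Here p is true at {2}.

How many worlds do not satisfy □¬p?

2

1: successors {2}; ¬p there: 2:F. ✗
2: successors {3}; ¬p there: 3:T. ✓
3: successors {2, 4}; ¬p there: 2:F, 4:T. ✗
4: successors {4}; ¬p there: 4:T. ✓
Satisfying worlds: {2, 4}.
So □¬p fails at the other 2 worlds.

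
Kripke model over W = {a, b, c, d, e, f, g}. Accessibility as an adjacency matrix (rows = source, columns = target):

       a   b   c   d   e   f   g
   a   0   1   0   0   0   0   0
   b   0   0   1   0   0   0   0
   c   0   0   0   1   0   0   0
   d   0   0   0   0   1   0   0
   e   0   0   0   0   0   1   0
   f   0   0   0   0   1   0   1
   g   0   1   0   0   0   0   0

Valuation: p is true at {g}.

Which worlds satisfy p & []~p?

{g}

a: p is F, []~p is T. ✗
b: p is F, []~p is T. ✗
c: p is F, []~p is T. ✗
d: p is F, []~p is T. ✗
e: p is F, []~p is T. ✗
f: p is F, []~p is F. ✗
g: p is T, []~p is T. ✓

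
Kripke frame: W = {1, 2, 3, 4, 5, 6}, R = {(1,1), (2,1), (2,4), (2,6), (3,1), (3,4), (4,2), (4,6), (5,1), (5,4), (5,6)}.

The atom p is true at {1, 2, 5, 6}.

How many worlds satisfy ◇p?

5

1: successors {1}; p there: 1:T. ✓
2: successors {1, 4, 6}; p there: 1:T, 4:F, 6:T. ✓
3: successors {1, 4}; p there: 1:T, 4:F. ✓
4: successors {2, 6}; p there: 2:T, 6:T. ✓
5: successors {1, 4, 6}; p there: 1:T, 4:F, 6:T. ✓
6: no successors, so ◇p fails. ✗
Satisfying worlds: {1, 2, 3, 4, 5}.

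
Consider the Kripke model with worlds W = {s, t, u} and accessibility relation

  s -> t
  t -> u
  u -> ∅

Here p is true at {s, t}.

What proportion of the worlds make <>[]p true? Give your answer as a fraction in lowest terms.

1/3

s: successors {t}; []p there: t:F. ✗
t: successors {u}; []p there: u:T. ✓
u: no successors, so <>[]p fails. ✗
That's 1 of 3 worlds, so 1/3.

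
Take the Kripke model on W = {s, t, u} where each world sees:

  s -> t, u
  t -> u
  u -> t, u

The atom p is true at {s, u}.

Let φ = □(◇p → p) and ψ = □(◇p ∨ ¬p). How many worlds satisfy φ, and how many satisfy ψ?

For □(◇p → p):
s: successors {t, u}; ◇p → p there: t:F, u:T. ✗
t: successors {u}; ◇p → p there: u:T. ✓
u: successors {t, u}; ◇p → p there: t:F, u:T. ✗
— 1 world.
For □(◇p ∨ ¬p):
s: successors {t, u}; ◇p ∨ ¬p there: t:T, u:T. ✓
t: successors {u}; ◇p ∨ ¬p there: u:T. ✓
u: successors {t, u}; ◇p ∨ ¬p there: t:T, u:T. ✓
— 3 worlds.

1 and 3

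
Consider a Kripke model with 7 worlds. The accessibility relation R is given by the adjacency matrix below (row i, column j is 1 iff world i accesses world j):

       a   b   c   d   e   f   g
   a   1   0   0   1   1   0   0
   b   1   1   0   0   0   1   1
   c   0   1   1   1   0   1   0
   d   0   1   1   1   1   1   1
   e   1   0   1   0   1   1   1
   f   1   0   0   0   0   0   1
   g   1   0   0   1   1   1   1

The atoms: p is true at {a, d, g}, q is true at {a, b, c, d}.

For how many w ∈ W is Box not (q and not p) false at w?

a: successors {a, d, e}; not (q and not p) there: a:T, d:T, e:T. ✓
b: successors {a, b, f, g}; not (q and not p) there: a:T, b:F, f:T, g:T. ✗
c: successors {b, c, d, f}; not (q and not p) there: b:F, c:F, d:T, f:T. ✗
d: successors {b, c, d, e, f, g}; not (q and not p) there: b:F, c:F, d:T, e:T, f:T, g:T. ✗
e: successors {a, c, e, f, g}; not (q and not p) there: a:T, c:F, e:T, f:T, g:T. ✗
f: successors {a, g}; not (q and not p) there: a:T, g:T. ✓
g: successors {a, d, e, f, g}; not (q and not p) there: a:T, d:T, e:T, f:T, g:T. ✓
Satisfying worlds: {a, f, g}.
So Box not (q and not p) fails at the other 4 worlds.

4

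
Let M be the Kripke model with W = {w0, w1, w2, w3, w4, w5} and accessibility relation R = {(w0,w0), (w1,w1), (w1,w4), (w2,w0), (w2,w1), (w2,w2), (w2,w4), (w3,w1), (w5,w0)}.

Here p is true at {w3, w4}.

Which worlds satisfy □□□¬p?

{w0, w4, w5}

w0: successors {w0}; □□¬p there: w0:T. ✓
w1: successors {w1, w4}; □□¬p there: w1:F, w4:T. ✗
w2: successors {w0, w1, w2, w4}; □□¬p there: w0:T, w1:F, w2:F, w4:T. ✗
w3: successors {w1}; □□¬p there: w1:F. ✗
w4: no successors, so □□□¬p holds vacuously. ✓
w5: successors {w0}; □□¬p there: w0:T. ✓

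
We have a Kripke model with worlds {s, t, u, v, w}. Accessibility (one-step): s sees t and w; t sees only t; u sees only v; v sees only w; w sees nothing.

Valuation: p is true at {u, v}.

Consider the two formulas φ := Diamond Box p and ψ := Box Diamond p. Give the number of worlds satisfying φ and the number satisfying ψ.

For Diamond Box p:
s: successors {t, w}; Box p there: t:F, w:T. ✓
t: successors {t}; Box p there: t:F. ✗
u: successors {v}; Box p there: v:F. ✗
v: successors {w}; Box p there: w:T. ✓
w: no successors, so Diamond Box p fails. ✗
— 2 worlds.
For Box Diamond p:
s: successors {t, w}; Diamond p there: t:F, w:F. ✗
t: successors {t}; Diamond p there: t:F. ✗
u: successors {v}; Diamond p there: v:F. ✗
v: successors {w}; Diamond p there: w:F. ✗
w: no successors, so Box Diamond p holds vacuously. ✓
— 1 world.

2 and 1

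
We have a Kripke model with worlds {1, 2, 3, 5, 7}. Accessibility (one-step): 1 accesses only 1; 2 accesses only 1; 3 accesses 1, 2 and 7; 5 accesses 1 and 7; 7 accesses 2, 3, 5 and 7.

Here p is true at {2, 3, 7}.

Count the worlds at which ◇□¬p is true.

5

1: successors {1}; □¬p there: 1:T. ✓
2: successors {1}; □¬p there: 1:T. ✓
3: successors {1, 2, 7}; □¬p there: 1:T, 2:T, 7:F. ✓
5: successors {1, 7}; □¬p there: 1:T, 7:F. ✓
7: successors {2, 3, 5, 7}; □¬p there: 2:T, 3:F, 5:F, 7:F. ✓
Satisfying worlds: {1, 2, 3, 5, 7}.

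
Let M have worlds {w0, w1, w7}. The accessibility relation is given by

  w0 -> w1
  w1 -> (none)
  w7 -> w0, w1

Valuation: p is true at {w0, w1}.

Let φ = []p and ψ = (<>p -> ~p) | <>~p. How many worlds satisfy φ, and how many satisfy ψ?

For []p:
w0: successors {w1}; p there: w1:T. ✓
w1: no successors, so []p holds vacuously. ✓
w7: successors {w0, w1}; p there: w0:T, w1:T. ✓
— 3 worlds.
For (<>p -> ~p) | <>~p:
w0: <>p -> ~p is F, <>~p is F. ✗
w1: <>p -> ~p is T, <>~p is F. ✓
w7: <>p -> ~p is T, <>~p is F. ✓
— 2 worlds.

3 and 2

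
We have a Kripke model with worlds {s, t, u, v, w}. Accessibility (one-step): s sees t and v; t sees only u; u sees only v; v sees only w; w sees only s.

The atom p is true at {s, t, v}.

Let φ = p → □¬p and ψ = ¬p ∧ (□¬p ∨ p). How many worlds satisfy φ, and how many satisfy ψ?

4 and 0

For p → □¬p:
s: p is T, □¬p is F. ✗
t: p is T, □¬p is T. ✓
u: p is F, □¬p is F. ✓
v: p is T, □¬p is T. ✓
w: p is F, □¬p is F. ✓
— 4 worlds.
For ¬p ∧ (□¬p ∨ p):
s: ¬p is F, □¬p ∨ p is T. ✗
t: ¬p is F, □¬p ∨ p is T. ✗
u: ¬p is T, □¬p ∨ p is F. ✗
v: ¬p is F, □¬p ∨ p is T. ✗
w: ¬p is T, □¬p ∨ p is F. ✗
— 0 worlds.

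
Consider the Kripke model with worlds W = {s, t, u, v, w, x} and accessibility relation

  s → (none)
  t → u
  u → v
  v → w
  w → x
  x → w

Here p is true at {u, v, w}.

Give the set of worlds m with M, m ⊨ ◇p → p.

{s, u, v, w}

s: ◇p is F, p is F. ✓
t: ◇p is T, p is F. ✗
u: ◇p is T, p is T. ✓
v: ◇p is T, p is T. ✓
w: ◇p is F, p is T. ✓
x: ◇p is T, p is F. ✗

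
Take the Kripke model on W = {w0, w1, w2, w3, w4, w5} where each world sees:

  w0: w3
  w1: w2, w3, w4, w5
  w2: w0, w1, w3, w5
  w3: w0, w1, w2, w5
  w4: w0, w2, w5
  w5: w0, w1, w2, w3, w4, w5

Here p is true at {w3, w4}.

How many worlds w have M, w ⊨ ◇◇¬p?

6

w0: successors {w3}; ◇¬p there: w3:T. ✓
w1: successors {w2, w3, w4, w5}; ◇¬p there: w2:T, w3:T, w4:T, w5:T. ✓
w2: successors {w0, w1, w3, w5}; ◇¬p there: w0:F, w1:T, w3:T, w5:T. ✓
w3: successors {w0, w1, w2, w5}; ◇¬p there: w0:F, w1:T, w2:T, w5:T. ✓
w4: successors {w0, w2, w5}; ◇¬p there: w0:F, w2:T, w5:T. ✓
w5: successors {w0, w1, w2, w3, w4, w5}; ◇¬p there: w0:F, w1:T, w2:T, w3:T, w4:T, w5:T. ✓
Satisfying worlds: {w0, w1, w2, w3, w4, w5}.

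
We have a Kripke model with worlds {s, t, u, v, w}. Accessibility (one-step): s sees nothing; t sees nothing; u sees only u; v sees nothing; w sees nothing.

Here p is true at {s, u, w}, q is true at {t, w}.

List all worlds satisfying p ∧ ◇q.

∅

s: p is T, ◇q is F. ✗
t: p is F, ◇q is F. ✗
u: p is T, ◇q is F. ✗
v: p is F, ◇q is F. ✗
w: p is T, ◇q is F. ✗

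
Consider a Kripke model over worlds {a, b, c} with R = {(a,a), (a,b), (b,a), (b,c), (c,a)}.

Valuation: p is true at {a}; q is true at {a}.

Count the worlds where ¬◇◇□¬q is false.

a: ◇◇□¬q is F. ✓
b: ◇◇□¬q is F. ✓
c: ◇◇□¬q is F. ✓
Satisfying worlds: {a, b, c}.
So ¬◇◇□¬q fails at the other 0 worlds.

0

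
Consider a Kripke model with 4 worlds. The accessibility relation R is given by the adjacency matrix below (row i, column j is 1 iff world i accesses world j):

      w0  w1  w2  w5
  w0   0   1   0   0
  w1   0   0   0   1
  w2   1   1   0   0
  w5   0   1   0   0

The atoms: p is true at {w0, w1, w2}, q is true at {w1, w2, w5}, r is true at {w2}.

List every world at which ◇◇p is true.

w0: successors {w1}; ◇p there: w1:F. ✗
w1: successors {w5}; ◇p there: w5:T. ✓
w2: successors {w0, w1}; ◇p there: w0:T, w1:F. ✓
w5: successors {w1}; ◇p there: w1:F. ✗

{w1, w2}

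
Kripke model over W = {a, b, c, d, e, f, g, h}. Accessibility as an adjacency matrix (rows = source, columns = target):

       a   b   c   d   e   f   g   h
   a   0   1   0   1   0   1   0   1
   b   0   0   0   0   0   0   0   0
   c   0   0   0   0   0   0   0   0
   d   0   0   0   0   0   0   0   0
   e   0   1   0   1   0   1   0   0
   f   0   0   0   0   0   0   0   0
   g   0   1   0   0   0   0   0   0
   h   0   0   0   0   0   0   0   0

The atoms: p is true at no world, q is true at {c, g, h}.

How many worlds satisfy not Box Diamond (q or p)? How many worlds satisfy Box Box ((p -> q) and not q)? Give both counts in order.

For not Box Diamond (q or p):
a: Box Diamond (q or p) is F. ✓
b: Box Diamond (q or p) is T. ✗
c: Box Diamond (q or p) is T. ✗
d: Box Diamond (q or p) is T. ✗
e: Box Diamond (q or p) is F. ✓
f: Box Diamond (q or p) is T. ✗
g: Box Diamond (q or p) is F. ✓
h: Box Diamond (q or p) is T. ✗
— 3 worlds.
For Box Box ((p -> q) and not q):
a: successors {b, d, f, h}; Box ((p -> q) and not q) there: b:T, d:T, f:T, h:T. ✓
b: no successors, so Box Box ((p -> q) and not q) holds vacuously. ✓
c: no successors, so Box Box ((p -> q) and not q) holds vacuously. ✓
d: no successors, so Box Box ((p -> q) and not q) holds vacuously. ✓
e: successors {b, d, f}; Box ((p -> q) and not q) there: b:T, d:T, f:T. ✓
f: no successors, so Box Box ((p -> q) and not q) holds vacuously. ✓
g: successors {b}; Box ((p -> q) and not q) there: b:T. ✓
h: no successors, so Box Box ((p -> q) and not q) holds vacuously. ✓
— 8 worlds.

3 and 8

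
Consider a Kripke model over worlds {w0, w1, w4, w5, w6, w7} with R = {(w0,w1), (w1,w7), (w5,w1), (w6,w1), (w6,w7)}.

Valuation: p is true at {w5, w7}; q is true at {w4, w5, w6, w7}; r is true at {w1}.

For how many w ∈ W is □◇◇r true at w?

2

w0: successors {w1}; ◇◇r there: w1:F. ✗
w1: successors {w7}; ◇◇r there: w7:F. ✗
w4: no successors, so □◇◇r holds vacuously. ✓
w5: successors {w1}; ◇◇r there: w1:F. ✗
w6: successors {w1, w7}; ◇◇r there: w1:F, w7:F. ✗
w7: no successors, so □◇◇r holds vacuously. ✓
Satisfying worlds: {w4, w7}.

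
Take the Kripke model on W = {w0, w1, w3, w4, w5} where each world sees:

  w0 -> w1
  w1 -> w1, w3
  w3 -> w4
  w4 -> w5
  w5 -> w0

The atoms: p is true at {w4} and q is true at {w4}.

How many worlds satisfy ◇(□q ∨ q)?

2

w0: successors {w1}; □q ∨ q there: w1:F. ✗
w1: successors {w1, w3}; □q ∨ q there: w1:F, w3:T. ✓
w3: successors {w4}; □q ∨ q there: w4:T. ✓
w4: successors {w5}; □q ∨ q there: w5:F. ✗
w5: successors {w0}; □q ∨ q there: w0:F. ✗
Satisfying worlds: {w1, w3}.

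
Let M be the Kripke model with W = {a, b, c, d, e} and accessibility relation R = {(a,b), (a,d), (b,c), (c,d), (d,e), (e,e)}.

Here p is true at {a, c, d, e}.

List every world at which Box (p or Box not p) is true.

{b, c, d, e}

a: successors {b, d}; p or Box not p there: b:F, d:T. ✗
b: successors {c}; p or Box not p there: c:T. ✓
c: successors {d}; p or Box not p there: d:T. ✓
d: successors {e}; p or Box not p there: e:T. ✓
e: successors {e}; p or Box not p there: e:T. ✓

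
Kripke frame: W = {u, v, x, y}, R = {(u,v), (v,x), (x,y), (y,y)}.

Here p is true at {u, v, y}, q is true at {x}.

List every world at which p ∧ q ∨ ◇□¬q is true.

u: p ∧ q is F, ◇□¬q is F. ✗
v: p ∧ q is F, ◇□¬q is T. ✓
x: p ∧ q is F, ◇□¬q is T. ✓
y: p ∧ q is F, ◇□¬q is T. ✓

{v, x, y}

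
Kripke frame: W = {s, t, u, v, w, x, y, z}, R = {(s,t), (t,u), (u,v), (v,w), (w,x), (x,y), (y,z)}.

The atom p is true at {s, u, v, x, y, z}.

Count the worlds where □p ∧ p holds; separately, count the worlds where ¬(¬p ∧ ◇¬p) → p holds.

4 and 6

For □p ∧ p:
s: □p is F, p is T. ✗
t: □p is T, p is F. ✗
u: □p is T, p is T. ✓
v: □p is F, p is T. ✗
w: □p is T, p is F. ✗
x: □p is T, p is T. ✓
y: □p is T, p is T. ✓
z: □p is T, p is T. ✓
— 4 worlds.
For ¬(¬p ∧ ◇¬p) → p:
s: ¬(¬p ∧ ◇¬p) is T, p is T. ✓
t: ¬(¬p ∧ ◇¬p) is T, p is F. ✗
u: ¬(¬p ∧ ◇¬p) is T, p is T. ✓
v: ¬(¬p ∧ ◇¬p) is T, p is T. ✓
w: ¬(¬p ∧ ◇¬p) is T, p is F. ✗
x: ¬(¬p ∧ ◇¬p) is T, p is T. ✓
y: ¬(¬p ∧ ◇¬p) is T, p is T. ✓
z: ¬(¬p ∧ ◇¬p) is T, p is T. ✓
— 6 worlds.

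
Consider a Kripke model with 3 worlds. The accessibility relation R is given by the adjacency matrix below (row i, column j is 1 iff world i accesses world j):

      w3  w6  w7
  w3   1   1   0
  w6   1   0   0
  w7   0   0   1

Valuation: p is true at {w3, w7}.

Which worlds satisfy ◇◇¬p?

{w3, w6}

w3: successors {w3, w6}; ◇¬p there: w3:T, w6:F. ✓
w6: successors {w3}; ◇¬p there: w3:T. ✓
w7: successors {w7}; ◇¬p there: w7:F. ✗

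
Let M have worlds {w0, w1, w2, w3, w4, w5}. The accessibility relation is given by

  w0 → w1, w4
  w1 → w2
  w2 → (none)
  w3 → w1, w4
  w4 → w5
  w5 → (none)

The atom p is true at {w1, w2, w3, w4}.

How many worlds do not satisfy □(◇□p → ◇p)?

w0: successors {w1, w4}; ◇□p → ◇p there: w1:T, w4:F. ✗
w1: successors {w2}; ◇□p → ◇p there: w2:T. ✓
w2: no successors, so □(◇□p → ◇p) holds vacuously. ✓
w3: successors {w1, w4}; ◇□p → ◇p there: w1:T, w4:F. ✗
w4: successors {w5}; ◇□p → ◇p there: w5:T. ✓
w5: no successors, so □(◇□p → ◇p) holds vacuously. ✓
Satisfying worlds: {w1, w2, w4, w5}.
So □(◇□p → ◇p) fails at the other 2 worlds.

2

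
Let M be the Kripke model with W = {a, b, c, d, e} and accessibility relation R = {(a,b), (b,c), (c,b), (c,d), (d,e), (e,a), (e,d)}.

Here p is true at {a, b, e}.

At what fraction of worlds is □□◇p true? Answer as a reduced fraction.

a: successors {b}; □◇p there: b:T. ✓
b: successors {c}; □◇p there: c:F. ✗
c: successors {b, d}; □◇p there: b:T, d:T. ✓
d: successors {e}; □◇p there: e:T. ✓
e: successors {a, d}; □◇p there: a:F, d:T. ✗
That's 3 of 5 worlds, so 3/5.

3/5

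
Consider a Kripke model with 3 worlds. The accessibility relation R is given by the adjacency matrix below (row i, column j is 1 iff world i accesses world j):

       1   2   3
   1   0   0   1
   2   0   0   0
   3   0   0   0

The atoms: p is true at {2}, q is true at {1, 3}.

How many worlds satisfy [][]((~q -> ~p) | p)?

3

1: successors {3}; []((~q -> ~p) | p) there: 3:T. ✓
2: no successors, so [][]((~q -> ~p) | p) holds vacuously. ✓
3: no successors, so [][]((~q -> ~p) | p) holds vacuously. ✓
Satisfying worlds: {1, 2, 3}.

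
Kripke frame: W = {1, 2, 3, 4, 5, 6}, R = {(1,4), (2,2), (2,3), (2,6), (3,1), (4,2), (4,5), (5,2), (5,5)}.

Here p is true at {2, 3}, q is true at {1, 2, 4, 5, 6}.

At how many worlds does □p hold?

1: successors {4}; p there: 4:F. ✗
2: successors {2, 3, 6}; p there: 2:T, 3:T, 6:F. ✗
3: successors {1}; p there: 1:F. ✗
4: successors {2, 5}; p there: 2:T, 5:F. ✗
5: successors {2, 5}; p there: 2:T, 5:F. ✗
6: no successors, so □p holds vacuously. ✓
Satisfying worlds: {6}.

1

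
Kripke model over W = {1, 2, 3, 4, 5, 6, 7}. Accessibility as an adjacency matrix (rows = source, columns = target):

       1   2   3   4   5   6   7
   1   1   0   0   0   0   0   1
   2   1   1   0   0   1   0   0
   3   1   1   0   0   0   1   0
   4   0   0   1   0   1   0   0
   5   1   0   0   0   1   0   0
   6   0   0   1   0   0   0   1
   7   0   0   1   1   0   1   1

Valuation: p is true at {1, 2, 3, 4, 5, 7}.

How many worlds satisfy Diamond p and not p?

1

1: Diamond p is T, not p is F. ✗
2: Diamond p is T, not p is F. ✗
3: Diamond p is T, not p is F. ✗
4: Diamond p is T, not p is F. ✗
5: Diamond p is T, not p is F. ✗
6: Diamond p is T, not p is T. ✓
7: Diamond p is T, not p is F. ✗
Satisfying worlds: {6}.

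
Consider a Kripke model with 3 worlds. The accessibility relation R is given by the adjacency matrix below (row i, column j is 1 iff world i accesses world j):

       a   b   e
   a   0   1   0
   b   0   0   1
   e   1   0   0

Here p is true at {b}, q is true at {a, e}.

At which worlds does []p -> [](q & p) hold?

{b, e}

a: []p is T, [](q & p) is F. ✗
b: []p is F, [](q & p) is F. ✓
e: []p is F, [](q & p) is F. ✓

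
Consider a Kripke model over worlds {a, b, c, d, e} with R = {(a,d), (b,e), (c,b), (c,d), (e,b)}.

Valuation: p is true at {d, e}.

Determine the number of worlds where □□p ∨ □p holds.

5

a: □□p is T, □p is T. ✓
b: □□p is F, □p is T. ✓
c: □□p is T, □p is F. ✓
d: □□p is T, □p is T. ✓
e: □□p is T, □p is F. ✓
Satisfying worlds: {a, b, c, d, e}.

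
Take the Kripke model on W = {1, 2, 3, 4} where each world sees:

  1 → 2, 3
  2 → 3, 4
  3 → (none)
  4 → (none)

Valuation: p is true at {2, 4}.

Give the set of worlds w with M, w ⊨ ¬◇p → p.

{1, 2, 4}

1: ¬◇p is F, p is F. ✓
2: ¬◇p is F, p is T. ✓
3: ¬◇p is T, p is F. ✗
4: ¬◇p is T, p is T. ✓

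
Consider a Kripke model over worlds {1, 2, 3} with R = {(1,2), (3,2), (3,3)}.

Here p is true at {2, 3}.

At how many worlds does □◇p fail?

2

1: successors {2}; ◇p there: 2:F. ✗
2: no successors, so □◇p holds vacuously. ✓
3: successors {2, 3}; ◇p there: 2:F, 3:T. ✗
Satisfying worlds: {2}.
So □◇p fails at the other 2 worlds.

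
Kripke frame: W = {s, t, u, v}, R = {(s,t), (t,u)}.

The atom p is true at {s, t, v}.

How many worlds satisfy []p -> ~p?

2

s: []p is T, ~p is F. ✗
t: []p is F, ~p is F. ✓
u: []p is T, ~p is T. ✓
v: []p is T, ~p is F. ✗
Satisfying worlds: {t, u}.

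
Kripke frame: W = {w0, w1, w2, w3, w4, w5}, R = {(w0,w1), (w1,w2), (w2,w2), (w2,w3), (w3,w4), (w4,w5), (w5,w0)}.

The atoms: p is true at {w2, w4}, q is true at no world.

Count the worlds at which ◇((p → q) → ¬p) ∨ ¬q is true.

w0: ◇((p → q) → ¬p) is T, ¬q is T. ✓
w1: ◇((p → q) → ¬p) is T, ¬q is T. ✓
w2: ◇((p → q) → ¬p) is T, ¬q is T. ✓
w3: ◇((p → q) → ¬p) is T, ¬q is T. ✓
w4: ◇((p → q) → ¬p) is T, ¬q is T. ✓
w5: ◇((p → q) → ¬p) is T, ¬q is T. ✓
Satisfying worlds: {w0, w1, w2, w3, w4, w5}.

6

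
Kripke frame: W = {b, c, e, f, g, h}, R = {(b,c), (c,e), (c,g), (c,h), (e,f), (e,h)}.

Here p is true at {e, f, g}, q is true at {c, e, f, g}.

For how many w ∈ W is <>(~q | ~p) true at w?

b: successors {c}; ~q | ~p there: c:T. ✓
c: successors {e, g, h}; ~q | ~p there: e:F, g:F, h:T. ✓
e: successors {f, h}; ~q | ~p there: f:F, h:T. ✓
f: no successors, so <>(~q | ~p) fails. ✗
g: no successors, so <>(~q | ~p) fails. ✗
h: no successors, so <>(~q | ~p) fails. ✗
Satisfying worlds: {b, c, e}.

3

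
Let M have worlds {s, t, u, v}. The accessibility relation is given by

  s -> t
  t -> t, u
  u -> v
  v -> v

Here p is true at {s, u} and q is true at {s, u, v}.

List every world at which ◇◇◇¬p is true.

s: successors {t}; ◇◇¬p there: t:T. ✓
t: successors {t, u}; ◇◇¬p there: t:T, u:T. ✓
u: successors {v}; ◇◇¬p there: v:T. ✓
v: successors {v}; ◇◇¬p there: v:T. ✓

{s, t, u, v}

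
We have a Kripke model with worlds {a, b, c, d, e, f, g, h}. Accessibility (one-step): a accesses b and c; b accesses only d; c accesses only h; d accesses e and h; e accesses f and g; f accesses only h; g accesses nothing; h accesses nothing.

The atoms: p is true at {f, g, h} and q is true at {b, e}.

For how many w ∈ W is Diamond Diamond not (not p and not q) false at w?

a: successors {b, c}; Diamond not (not p and not q) there: b:F, c:T. ✓
b: successors {d}; Diamond not (not p and not q) there: d:T. ✓
c: successors {h}; Diamond not (not p and not q) there: h:F. ✗
d: successors {e, h}; Diamond not (not p and not q) there: e:T, h:F. ✓
e: successors {f, g}; Diamond not (not p and not q) there: f:T, g:F. ✓
f: successors {h}; Diamond not (not p and not q) there: h:F. ✗
g: no successors, so Diamond Diamond not (not p and not q) fails. ✗
h: no successors, so Diamond Diamond not (not p and not q) fails. ✗
Satisfying worlds: {a, b, d, e}.
So Diamond Diamond not (not p and not q) fails at the other 4 worlds.

4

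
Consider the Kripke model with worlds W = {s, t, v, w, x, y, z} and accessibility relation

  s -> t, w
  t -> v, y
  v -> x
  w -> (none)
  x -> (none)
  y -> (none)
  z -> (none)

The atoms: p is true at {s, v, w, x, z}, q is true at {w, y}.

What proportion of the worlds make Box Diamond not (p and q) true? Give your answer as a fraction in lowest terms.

s: successors {t, w}; Diamond not (p and q) there: t:T, w:F. ✗
t: successors {v, y}; Diamond not (p and q) there: v:T, y:F. ✗
v: successors {x}; Diamond not (p and q) there: x:F. ✗
w: no successors, so Box Diamond not (p and q) holds vacuously. ✓
x: no successors, so Box Diamond not (p and q) holds vacuously. ✓
y: no successors, so Box Diamond not (p and q) holds vacuously. ✓
z: no successors, so Box Diamond not (p and q) holds vacuously. ✓
That's 4 of 7 worlds, so 4/7.

4/7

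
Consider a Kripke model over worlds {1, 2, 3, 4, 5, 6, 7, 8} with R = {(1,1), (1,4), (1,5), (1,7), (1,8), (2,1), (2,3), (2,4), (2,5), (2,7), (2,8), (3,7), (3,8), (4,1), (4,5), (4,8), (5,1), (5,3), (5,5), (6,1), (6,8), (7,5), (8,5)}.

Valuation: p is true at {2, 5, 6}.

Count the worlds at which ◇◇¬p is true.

1: successors {1, 4, 5, 7, 8}; ◇¬p there: 1:T, 4:T, 5:T, 7:F, 8:F. ✓
2: successors {1, 3, 4, 5, 7, 8}; ◇¬p there: 1:T, 3:T, 4:T, 5:T, 7:F, 8:F. ✓
3: successors {7, 8}; ◇¬p there: 7:F, 8:F. ✗
4: successors {1, 5, 8}; ◇¬p there: 1:T, 5:T, 8:F. ✓
5: successors {1, 3, 5}; ◇¬p there: 1:T, 3:T, 5:T. ✓
6: successors {1, 8}; ◇¬p there: 1:T, 8:F. ✓
7: successors {5}; ◇¬p there: 5:T. ✓
8: successors {5}; ◇¬p there: 5:T. ✓
Satisfying worlds: {1, 2, 4, 5, 6, 7, 8}.

7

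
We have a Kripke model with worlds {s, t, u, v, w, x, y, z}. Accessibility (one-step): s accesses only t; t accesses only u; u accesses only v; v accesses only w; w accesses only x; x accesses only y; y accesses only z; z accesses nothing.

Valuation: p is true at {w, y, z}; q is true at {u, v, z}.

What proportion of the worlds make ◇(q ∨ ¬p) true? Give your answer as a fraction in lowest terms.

5/8

s: successors {t}; q ∨ ¬p there: t:T. ✓
t: successors {u}; q ∨ ¬p there: u:T. ✓
u: successors {v}; q ∨ ¬p there: v:T. ✓
v: successors {w}; q ∨ ¬p there: w:F. ✗
w: successors {x}; q ∨ ¬p there: x:T. ✓
x: successors {y}; q ∨ ¬p there: y:F. ✗
y: successors {z}; q ∨ ¬p there: z:T. ✓
z: no successors, so ◇(q ∨ ¬p) fails. ✗
That's 5 of 8 worlds, so 5/8.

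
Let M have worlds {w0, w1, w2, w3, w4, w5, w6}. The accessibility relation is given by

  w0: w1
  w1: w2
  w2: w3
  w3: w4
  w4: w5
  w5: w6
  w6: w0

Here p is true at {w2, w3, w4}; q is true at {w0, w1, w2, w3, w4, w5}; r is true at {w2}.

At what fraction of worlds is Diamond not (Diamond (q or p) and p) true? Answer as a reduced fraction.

w0: successors {w1}; not (Diamond (q or p) and p) there: w1:T. ✓
w1: successors {w2}; not (Diamond (q or p) and p) there: w2:F. ✗
w2: successors {w3}; not (Diamond (q or p) and p) there: w3:F. ✗
w3: successors {w4}; not (Diamond (q or p) and p) there: w4:F. ✗
w4: successors {w5}; not (Diamond (q or p) and p) there: w5:T. ✓
w5: successors {w6}; not (Diamond (q or p) and p) there: w6:T. ✓
w6: successors {w0}; not (Diamond (q or p) and p) there: w0:T. ✓
That's 4 of 7 worlds, so 4/7.

4/7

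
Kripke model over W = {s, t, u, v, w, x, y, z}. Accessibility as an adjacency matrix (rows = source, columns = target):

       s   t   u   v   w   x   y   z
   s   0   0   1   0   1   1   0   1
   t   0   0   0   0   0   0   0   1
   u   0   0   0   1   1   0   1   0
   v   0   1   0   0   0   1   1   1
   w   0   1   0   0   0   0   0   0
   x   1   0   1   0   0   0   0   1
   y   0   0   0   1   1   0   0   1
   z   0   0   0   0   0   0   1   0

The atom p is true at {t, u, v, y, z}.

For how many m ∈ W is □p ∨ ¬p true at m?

5

s: □p is F, ¬p is T. ✓
t: □p is T, ¬p is F. ✓
u: □p is F, ¬p is F. ✗
v: □p is F, ¬p is F. ✗
w: □p is T, ¬p is T. ✓
x: □p is F, ¬p is T. ✓
y: □p is F, ¬p is F. ✗
z: □p is T, ¬p is F. ✓
Satisfying worlds: {s, t, w, x, z}.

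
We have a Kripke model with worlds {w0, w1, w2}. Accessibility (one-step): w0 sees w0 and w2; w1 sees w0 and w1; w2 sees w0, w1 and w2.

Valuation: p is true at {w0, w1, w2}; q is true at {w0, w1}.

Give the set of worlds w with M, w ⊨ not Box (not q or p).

∅

w0: Box (not q or p) is T. ✗
w1: Box (not q or p) is T. ✗
w2: Box (not q or p) is T. ✗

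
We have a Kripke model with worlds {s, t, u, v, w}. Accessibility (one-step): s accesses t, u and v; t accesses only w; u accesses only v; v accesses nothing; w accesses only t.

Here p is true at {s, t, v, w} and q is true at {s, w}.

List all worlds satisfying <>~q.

{s, u, w}

s: successors {t, u, v}; ~q there: t:T, u:T, v:T. ✓
t: successors {w}; ~q there: w:F. ✗
u: successors {v}; ~q there: v:T. ✓
v: no successors, so <>~q fails. ✗
w: successors {t}; ~q there: t:T. ✓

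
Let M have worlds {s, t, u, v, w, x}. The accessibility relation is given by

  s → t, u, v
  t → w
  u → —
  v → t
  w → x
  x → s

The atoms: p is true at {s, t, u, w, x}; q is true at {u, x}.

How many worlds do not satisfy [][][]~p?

s: successors {t, u, v}; [][]~p there: t:F, u:T, v:F. ✗
t: successors {w}; [][]~p there: w:F. ✗
u: no successors, so [][][]~p holds vacuously. ✓
v: successors {t}; [][]~p there: t:F. ✗
w: successors {x}; [][]~p there: x:F. ✗
x: successors {s}; [][]~p there: s:F. ✗
Satisfying worlds: {u}.
So [][][]~p fails at the other 5 worlds.

5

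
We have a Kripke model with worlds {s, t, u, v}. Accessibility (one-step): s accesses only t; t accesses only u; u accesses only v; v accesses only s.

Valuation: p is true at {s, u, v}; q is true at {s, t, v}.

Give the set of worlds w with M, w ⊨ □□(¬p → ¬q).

s: successors {t}; □(¬p → ¬q) there: t:T. ✓
t: successors {u}; □(¬p → ¬q) there: u:T. ✓
u: successors {v}; □(¬p → ¬q) there: v:T. ✓
v: successors {s}; □(¬p → ¬q) there: s:F. ✗

{s, t, u}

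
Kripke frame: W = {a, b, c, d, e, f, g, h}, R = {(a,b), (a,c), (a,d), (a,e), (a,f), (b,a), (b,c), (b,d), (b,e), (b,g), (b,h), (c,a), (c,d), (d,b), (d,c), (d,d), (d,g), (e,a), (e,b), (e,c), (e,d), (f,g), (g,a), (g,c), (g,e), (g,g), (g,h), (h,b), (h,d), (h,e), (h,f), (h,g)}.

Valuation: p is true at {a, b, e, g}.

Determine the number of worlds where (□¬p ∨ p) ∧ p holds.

a: □¬p ∨ p is T, p is T. ✓
b: □¬p ∨ p is T, p is T. ✓
c: □¬p ∨ p is F, p is F. ✗
d: □¬p ∨ p is F, p is F. ✗
e: □¬p ∨ p is T, p is T. ✓
f: □¬p ∨ p is F, p is F. ✗
g: □¬p ∨ p is T, p is T. ✓
h: □¬p ∨ p is F, p is F. ✗
Satisfying worlds: {a, b, e, g}.

4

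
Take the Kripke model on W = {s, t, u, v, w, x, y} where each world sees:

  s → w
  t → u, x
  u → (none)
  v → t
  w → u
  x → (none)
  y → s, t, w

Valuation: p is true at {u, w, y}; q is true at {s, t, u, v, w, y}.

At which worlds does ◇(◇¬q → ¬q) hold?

{s, t, w, y}

s: successors {w}; ◇¬q → ¬q there: w:T. ✓
t: successors {u, x}; ◇¬q → ¬q there: u:T, x:T. ✓
u: no successors, so ◇(◇¬q → ¬q) fails. ✗
v: successors {t}; ◇¬q → ¬q there: t:F. ✗
w: successors {u}; ◇¬q → ¬q there: u:T. ✓
x: no successors, so ◇(◇¬q → ¬q) fails. ✗
y: successors {s, t, w}; ◇¬q → ¬q there: s:T, t:F, w:T. ✓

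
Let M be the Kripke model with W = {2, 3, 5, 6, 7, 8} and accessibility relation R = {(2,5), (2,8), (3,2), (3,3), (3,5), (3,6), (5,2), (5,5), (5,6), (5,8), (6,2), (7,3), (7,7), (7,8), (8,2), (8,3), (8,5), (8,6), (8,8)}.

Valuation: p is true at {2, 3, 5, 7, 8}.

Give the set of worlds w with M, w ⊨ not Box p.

{3, 5, 8}

2: Box p is T. ✗
3: Box p is F. ✓
5: Box p is F. ✓
6: Box p is T. ✗
7: Box p is T. ✗
8: Box p is F. ✓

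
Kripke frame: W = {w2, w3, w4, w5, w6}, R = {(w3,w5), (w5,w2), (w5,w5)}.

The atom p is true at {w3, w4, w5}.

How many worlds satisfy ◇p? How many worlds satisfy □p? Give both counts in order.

2 and 4

For ◇p:
w2: no successors, so ◇p fails. ✗
w3: successors {w5}; p there: w5:T. ✓
w4: no successors, so ◇p fails. ✗
w5: successors {w2, w5}; p there: w2:F, w5:T. ✓
w6: no successors, so ◇p fails. ✗
— 2 worlds.
For □p:
w2: no successors, so □p holds vacuously. ✓
w3: successors {w5}; p there: w5:T. ✓
w4: no successors, so □p holds vacuously. ✓
w5: successors {w2, w5}; p there: w2:F, w5:T. ✗
w6: no successors, so □p holds vacuously. ✓
— 4 worlds.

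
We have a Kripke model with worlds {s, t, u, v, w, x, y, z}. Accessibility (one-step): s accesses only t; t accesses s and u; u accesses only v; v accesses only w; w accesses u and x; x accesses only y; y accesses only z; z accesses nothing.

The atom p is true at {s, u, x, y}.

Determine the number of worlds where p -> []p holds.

s: p is T, []p is F. ✗
t: p is F, []p is T. ✓
u: p is T, []p is F. ✗
v: p is F, []p is F. ✓
w: p is F, []p is T. ✓
x: p is T, []p is T. ✓
y: p is T, []p is F. ✗
z: p is F, []p is T. ✓
Satisfying worlds: {t, v, w, x, z}.

5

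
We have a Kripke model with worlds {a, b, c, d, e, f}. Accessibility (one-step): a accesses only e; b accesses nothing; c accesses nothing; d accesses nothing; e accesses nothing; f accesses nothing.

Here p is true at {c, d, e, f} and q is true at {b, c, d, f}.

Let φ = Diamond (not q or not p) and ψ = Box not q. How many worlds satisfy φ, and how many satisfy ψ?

For Diamond (not q or not p):
a: successors {e}; not q or not p there: e:T. ✓
b: no successors, so Diamond (not q or not p) fails. ✗
c: no successors, so Diamond (not q or not p) fails. ✗
d: no successors, so Diamond (not q or not p) fails. ✗
e: no successors, so Diamond (not q or not p) fails. ✗
f: no successors, so Diamond (not q or not p) fails. ✗
— 1 world.
For Box not q:
a: successors {e}; not q there: e:T. ✓
b: no successors, so Box not q holds vacuously. ✓
c: no successors, so Box not q holds vacuously. ✓
d: no successors, so Box not q holds vacuously. ✓
e: no successors, so Box not q holds vacuously. ✓
f: no successors, so Box not q holds vacuously. ✓
— 6 worlds.

1 and 6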